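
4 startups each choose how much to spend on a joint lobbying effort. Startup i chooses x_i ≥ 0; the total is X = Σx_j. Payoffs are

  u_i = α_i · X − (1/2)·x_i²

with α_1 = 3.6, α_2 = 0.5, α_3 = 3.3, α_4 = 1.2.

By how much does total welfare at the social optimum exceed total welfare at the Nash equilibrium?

Startup i's FOC: ∂u_i/∂x_i = α_i − x_i = 0, so x_i* = α_i.
NE contributions = (3.6, 0.5, 3.3, 1.2); X = 8.6.
W^NE = (Σα)·X − ½Σα_i² = 8.6² − ½·25.54 = 61.19.
Planner sets x_i = Σα_j = 8.6 for every i, so X^SO = 4·8.6 = 34.4.
W^SO = (Σα)·X^SO − ½·4·(Σα)² = (4/2)·8.6² = 147.92.
Deadweight loss = W^SO − W^NE = 86.73.

86.73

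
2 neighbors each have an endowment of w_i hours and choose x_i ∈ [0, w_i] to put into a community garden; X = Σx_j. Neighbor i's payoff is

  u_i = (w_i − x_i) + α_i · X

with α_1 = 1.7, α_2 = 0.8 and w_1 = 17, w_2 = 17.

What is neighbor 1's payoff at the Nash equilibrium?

28.9

∂u_i/∂x_i = α_i − 1, so neighbor i contributes w_i if α_i > 1, else 0.
α_i > 1 for i ∈ {1}; NE contributions (17, 0), X = 17.
u_1 = (17 − 17) + 1.7·17 = 28.9.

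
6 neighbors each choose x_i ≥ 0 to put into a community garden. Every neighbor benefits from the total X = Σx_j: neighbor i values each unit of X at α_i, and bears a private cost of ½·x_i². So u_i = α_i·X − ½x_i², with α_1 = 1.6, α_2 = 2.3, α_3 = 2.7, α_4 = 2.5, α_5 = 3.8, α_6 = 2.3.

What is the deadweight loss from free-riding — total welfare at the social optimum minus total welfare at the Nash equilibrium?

Neighbor i's FOC: ∂u_i/∂x_i = α_i − x_i = 0, so x_i* = α_i.
NE contributions = (1.6, 2.3, 2.7, 2.5, 3.8, 2.3); X = 15.2.
W^NE = (Σα)·X − ½Σα_i² = 15.2² − ½·41.12 = 210.48.
Planner sets x_i = Σα_j = 15.2 for every i, so X^SO = 6·15.2 = 91.2.
W^SO = (Σα)·X^SO − ½·6·(Σα)² = (6/2)·15.2² = 693.12.
Deadweight loss = W^SO − W^NE = 482.64.

482.64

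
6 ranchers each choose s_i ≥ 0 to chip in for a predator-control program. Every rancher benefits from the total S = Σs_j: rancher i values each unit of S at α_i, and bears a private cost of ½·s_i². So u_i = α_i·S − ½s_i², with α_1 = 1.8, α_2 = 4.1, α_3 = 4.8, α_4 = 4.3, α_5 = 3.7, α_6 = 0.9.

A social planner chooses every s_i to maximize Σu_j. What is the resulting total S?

Planner FOC: ∂(Σu_j)/∂s_i = (Σα_j) − s_i = 0, so s_i^SO = Σα_j = 19.6 for every i; S^SO = 117.6.

117.6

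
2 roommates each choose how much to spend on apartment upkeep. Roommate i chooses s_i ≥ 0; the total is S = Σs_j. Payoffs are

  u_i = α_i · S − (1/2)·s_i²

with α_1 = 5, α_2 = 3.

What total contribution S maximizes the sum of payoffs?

16

Planner FOC: ∂(Σu_j)/∂s_i = (Σα_j) − s_i = 0, so s_i^SO = Σα_j = 8 for every i; S^SO = 16.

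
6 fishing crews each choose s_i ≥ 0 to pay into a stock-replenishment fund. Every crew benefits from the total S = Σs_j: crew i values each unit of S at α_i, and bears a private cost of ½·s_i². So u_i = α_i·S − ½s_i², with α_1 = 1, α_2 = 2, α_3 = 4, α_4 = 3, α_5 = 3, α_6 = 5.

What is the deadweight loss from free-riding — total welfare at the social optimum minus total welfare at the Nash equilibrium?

Crew i's FOC: ∂u_i/∂s_i = α_i − s_i = 0, so s_i* = α_i.
NE contributions = (1, 2, 4, 3, 3, 5); S = 18.
W^NE = (Σα)·S − ½Σα_i² = 18² − ½·64 = 292.
Planner sets s_i = Σα_j = 18 for every i, so S^SO = 6·18 = 108.
W^SO = (Σα)·S^SO − ½·6·(Σα)² = (6/2)·18² = 972.
Deadweight loss = W^SO − W^NE = 680.

680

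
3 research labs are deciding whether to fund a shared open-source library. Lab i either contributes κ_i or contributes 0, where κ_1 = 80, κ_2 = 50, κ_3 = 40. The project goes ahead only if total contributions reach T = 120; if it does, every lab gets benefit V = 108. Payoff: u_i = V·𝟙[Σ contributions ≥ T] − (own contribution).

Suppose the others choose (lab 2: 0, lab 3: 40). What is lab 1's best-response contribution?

Others' total = 40. Contributing 80 brings total to 120 ≥ 120: gain V − κ_1 = 28.
Best response: 80.

80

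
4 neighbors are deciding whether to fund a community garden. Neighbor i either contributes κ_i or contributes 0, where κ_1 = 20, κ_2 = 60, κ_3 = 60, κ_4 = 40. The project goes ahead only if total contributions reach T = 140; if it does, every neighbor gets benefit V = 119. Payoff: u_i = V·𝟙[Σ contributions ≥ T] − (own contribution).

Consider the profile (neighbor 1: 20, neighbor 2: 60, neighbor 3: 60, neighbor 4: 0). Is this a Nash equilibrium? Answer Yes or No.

Yes

Total = 140 ≥ 140: provided.
Neighbor 1 (pledges 20, payoff 99): dropping to 0 → total 120, payoff 0. No gain.
Neighbor 2 (pledges 60, payoff 59): dropping to 0 → total 80, payoff 0. No gain.
Neighbor 3 (pledges 60, payoff 59): dropping to 0 → total 80, payoff 0. No gain.
Neighbor 4 (pledges 0, payoff 119): pledging 40 → total 180, payoff 79. No gain.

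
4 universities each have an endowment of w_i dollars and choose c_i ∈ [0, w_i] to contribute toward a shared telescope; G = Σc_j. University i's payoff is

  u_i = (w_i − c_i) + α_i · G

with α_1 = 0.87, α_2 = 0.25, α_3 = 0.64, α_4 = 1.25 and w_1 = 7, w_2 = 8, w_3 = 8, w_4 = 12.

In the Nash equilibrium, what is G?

12

∂u_i/∂c_i = α_i − 1, so university i contributes w_i if α_i > 1, else 0.
α_i > 1 for i ∈ {4}; NE contributions (0, 0, 0, 12), G = 12.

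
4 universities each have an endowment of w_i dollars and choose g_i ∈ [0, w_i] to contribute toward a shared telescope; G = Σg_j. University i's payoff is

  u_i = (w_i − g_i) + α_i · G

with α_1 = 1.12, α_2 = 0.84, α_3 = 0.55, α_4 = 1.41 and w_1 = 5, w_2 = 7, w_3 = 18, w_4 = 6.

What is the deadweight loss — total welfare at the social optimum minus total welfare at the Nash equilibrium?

73

∂u_i/∂g_i = α_i − 1, so university i contributes w_i if α_i > 1, else 0.
α_i > 1 for i ∈ {1, 4}; NE contributions (5, 0, 0, 6), G = 11.
W^NE = Σw_i − G^NE + (Σα_i)·G^NE = 36 + 2.92·11 = 68.12.
Planner: ∂(Σu_j)/∂g_i = Σα_j − 1 = 2.92 > 0, so everyone contributes w_i; G^SO = 36, W^SO = 36 + 2.92·36 = 141.12.
Deadweight loss = 73.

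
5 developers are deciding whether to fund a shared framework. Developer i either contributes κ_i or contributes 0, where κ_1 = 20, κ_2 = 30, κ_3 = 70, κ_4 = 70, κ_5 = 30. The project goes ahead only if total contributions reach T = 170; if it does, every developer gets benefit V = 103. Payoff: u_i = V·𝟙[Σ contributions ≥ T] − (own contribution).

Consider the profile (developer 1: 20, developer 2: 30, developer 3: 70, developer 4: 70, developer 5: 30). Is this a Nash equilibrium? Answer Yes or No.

Total = 220 ≥ 170: provided.
Developer 1 (pledges 20, payoff 83): dropping to 0 → total 200, payoff 103. Profitable deviation.

No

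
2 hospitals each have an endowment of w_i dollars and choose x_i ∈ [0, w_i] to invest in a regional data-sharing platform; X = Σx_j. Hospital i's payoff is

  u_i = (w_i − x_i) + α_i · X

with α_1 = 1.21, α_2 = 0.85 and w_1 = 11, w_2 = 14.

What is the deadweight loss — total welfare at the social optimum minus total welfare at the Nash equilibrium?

14.84

∂u_i/∂x_i = α_i − 1, so hospital i contributes w_i if α_i > 1, else 0.
α_i > 1 for i ∈ {1}; NE contributions (11, 0), X = 11.
W^NE = Σw_i − X^NE + (Σα_i)·X^NE = 25 + 1.06·11 = 36.66.
Planner: ∂(Σu_j)/∂x_i = Σα_j − 1 = 1.06 > 0, so everyone contributes w_i; X^SO = 25, W^SO = 25 + 1.06·25 = 51.5.
Deadweight loss = 14.84.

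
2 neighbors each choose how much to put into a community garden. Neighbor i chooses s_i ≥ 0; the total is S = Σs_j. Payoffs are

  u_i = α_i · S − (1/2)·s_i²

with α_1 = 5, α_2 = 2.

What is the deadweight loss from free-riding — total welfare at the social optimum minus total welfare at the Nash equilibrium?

Neighbor i's FOC: ∂u_i/∂s_i = α_i − s_i = 0, so s_i* = α_i.
NE contributions = (5, 2); S = 7.
W^NE = (Σα)·S − ½Σα_i² = 7² − ½·29 = 34.5.
Planner sets s_i = Σα_j = 7 for every i, so S^SO = 2·7 = 14.
W^SO = (Σα)·S^SO − ½·2·(Σα)² = (2/2)·7² = 49.
Deadweight loss = W^SO − W^NE = 14.5.

14.5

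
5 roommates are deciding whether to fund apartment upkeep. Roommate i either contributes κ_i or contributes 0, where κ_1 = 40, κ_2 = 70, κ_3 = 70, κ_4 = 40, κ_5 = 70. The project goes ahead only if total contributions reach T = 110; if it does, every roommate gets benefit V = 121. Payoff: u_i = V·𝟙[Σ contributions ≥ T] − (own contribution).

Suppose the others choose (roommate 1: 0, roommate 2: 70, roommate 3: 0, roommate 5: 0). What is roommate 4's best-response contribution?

40

Others' total = 70. Contributing 40 brings total to 110 ≥ 110: gain V − κ_4 = 81.
Best response: 40.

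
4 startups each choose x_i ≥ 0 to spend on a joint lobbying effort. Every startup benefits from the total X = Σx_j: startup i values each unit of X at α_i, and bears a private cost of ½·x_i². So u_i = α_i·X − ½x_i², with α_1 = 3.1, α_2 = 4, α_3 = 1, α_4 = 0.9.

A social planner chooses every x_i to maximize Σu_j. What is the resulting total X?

Planner FOC: ∂(Σu_j)/∂x_i = (Σα_j) − x_i = 0, so x_i^SO = Σα_j = 9 for every i; X^SO = 36.

36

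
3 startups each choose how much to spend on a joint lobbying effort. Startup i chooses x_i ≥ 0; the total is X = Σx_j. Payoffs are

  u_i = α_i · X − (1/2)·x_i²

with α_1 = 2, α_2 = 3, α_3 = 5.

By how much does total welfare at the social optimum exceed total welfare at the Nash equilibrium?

Startup i's FOC: ∂u_i/∂x_i = α_i − x_i = 0, so x_i* = α_i.
NE contributions = (2, 3, 5); X = 10.
W^NE = (Σα)·X − ½Σα_i² = 10² − ½·38 = 81.
Planner sets x_i = Σα_j = 10 for every i, so X^SO = 3·10 = 30.
W^SO = (Σα)·X^SO − ½·3·(Σα)² = (3/2)·10² = 150.
Deadweight loss = W^SO − W^NE = 69.

69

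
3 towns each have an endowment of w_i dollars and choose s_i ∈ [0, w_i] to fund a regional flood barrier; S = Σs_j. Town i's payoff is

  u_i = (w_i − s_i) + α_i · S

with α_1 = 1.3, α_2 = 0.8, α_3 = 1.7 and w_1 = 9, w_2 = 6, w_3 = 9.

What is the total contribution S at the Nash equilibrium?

18

∂u_i/∂s_i = α_i − 1, so town i contributes w_i if α_i > 1, else 0.
α_i > 1 for i ∈ {1, 3}; NE contributions (9, 0, 9), S = 18.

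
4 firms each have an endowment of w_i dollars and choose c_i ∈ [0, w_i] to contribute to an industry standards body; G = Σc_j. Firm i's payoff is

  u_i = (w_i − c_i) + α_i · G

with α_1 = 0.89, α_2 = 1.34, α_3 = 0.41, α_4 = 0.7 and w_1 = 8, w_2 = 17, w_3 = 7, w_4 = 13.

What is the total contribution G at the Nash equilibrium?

∂u_i/∂c_i = α_i − 1, so firm i contributes w_i if α_i > 1, else 0.
α_i > 1 for i ∈ {2}; NE contributions (0, 17, 0, 0), G = 17.

17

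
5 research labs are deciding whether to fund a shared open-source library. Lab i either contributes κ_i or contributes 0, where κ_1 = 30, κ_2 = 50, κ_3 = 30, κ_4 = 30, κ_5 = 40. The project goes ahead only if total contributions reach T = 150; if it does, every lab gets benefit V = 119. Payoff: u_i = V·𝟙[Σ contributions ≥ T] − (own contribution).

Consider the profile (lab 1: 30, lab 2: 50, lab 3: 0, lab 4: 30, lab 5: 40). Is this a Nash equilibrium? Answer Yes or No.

Total = 150 ≥ 150: provided.
Lab 1 (pledges 30, payoff 89): dropping to 0 → total 120, payoff 0. No gain.
Lab 2 (pledges 50, payoff 69): dropping to 0 → total 100, payoff 0. No gain.
Lab 3 (pledges 0, payoff 119): pledging 30 → total 180, payoff 89. No gain.
Lab 4 (pledges 30, payoff 89): dropping to 0 → total 120, payoff 0. No gain.
Lab 5 (pledges 40, payoff 79): dropping to 0 → total 110, payoff 0. No gain.

Yes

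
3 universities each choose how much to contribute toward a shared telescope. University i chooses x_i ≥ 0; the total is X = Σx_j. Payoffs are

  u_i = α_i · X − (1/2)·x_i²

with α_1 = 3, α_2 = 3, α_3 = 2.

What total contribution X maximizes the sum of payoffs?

24

Planner FOC: ∂(Σu_j)/∂x_i = (Σα_j) − x_i = 0, so x_i^SO = Σα_j = 8 for every i; X^SO = 24.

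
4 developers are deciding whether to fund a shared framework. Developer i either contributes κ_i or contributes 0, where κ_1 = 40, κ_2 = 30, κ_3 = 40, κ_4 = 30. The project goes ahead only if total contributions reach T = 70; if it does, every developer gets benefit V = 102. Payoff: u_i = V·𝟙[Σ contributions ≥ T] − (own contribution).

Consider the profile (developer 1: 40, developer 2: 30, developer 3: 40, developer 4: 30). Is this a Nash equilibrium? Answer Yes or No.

No

Total = 140 ≥ 70: provided.
Developer 1 (pledges 40, payoff 62): dropping to 0 → total 100, payoff 102. Profitable deviation.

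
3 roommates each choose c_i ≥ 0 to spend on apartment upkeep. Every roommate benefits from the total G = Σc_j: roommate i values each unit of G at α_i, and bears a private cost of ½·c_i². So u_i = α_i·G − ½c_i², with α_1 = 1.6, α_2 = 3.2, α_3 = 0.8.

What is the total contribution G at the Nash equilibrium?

Roommate i's FOC: ∂u_i/∂c_i = α_i − c_i = 0, so c_i* = α_i.
NE contributions = (1.6, 3.2, 0.8); G = 5.6.

5.6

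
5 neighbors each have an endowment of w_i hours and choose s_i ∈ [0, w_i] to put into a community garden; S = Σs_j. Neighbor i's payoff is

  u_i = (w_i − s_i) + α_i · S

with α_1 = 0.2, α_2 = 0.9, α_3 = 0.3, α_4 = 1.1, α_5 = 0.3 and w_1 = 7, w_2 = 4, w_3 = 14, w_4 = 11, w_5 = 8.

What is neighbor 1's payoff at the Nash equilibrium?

9.2

∂u_i/∂s_i = α_i − 1, so neighbor i contributes w_i if α_i > 1, else 0.
α_i > 1 for i ∈ {4}; NE contributions (0, 0, 0, 11, 0), S = 11.
u_1 = (7 − 0) + 0.2·11 = 9.2.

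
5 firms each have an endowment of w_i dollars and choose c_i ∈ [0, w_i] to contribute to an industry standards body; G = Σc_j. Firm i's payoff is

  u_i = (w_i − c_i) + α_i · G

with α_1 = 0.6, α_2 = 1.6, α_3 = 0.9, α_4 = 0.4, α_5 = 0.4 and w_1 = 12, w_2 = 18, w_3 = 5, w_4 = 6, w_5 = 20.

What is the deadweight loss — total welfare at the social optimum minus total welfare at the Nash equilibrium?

124.7

∂u_i/∂c_i = α_i − 1, so firm i contributes w_i if α_i > 1, else 0.
α_i > 1 for i ∈ {2}; NE contributions (0, 18, 0, 0, 0), G = 18.
W^NE = Σw_i − G^NE + (Σα_i)·G^NE = 61 + 2.9·18 = 113.2.
Planner: ∂(Σu_j)/∂c_i = Σα_j − 1 = 2.9 > 0, so everyone contributes w_i; G^SO = 61, W^SO = 61 + 2.9·61 = 237.9.
Deadweight loss = 124.7.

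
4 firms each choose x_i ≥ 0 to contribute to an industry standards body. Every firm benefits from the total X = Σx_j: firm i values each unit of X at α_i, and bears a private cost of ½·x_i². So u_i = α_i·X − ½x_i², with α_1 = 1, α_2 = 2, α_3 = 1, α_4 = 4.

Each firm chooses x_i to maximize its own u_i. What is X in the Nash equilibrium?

8

Firm i's FOC: ∂u_i/∂x_i = α_i − x_i = 0, so x_i* = α_i.
NE contributions = (1, 2, 1, 4); X = 8.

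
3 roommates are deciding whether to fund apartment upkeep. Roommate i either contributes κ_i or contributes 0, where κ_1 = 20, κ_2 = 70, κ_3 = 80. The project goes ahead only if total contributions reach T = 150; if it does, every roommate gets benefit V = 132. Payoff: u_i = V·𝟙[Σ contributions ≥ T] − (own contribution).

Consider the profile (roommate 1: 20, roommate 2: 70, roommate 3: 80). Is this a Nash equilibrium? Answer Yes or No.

No

Total = 170 ≥ 150: provided.
Roommate 1 (pledges 20, payoff 112): dropping to 0 → total 150, payoff 132. Profitable deviation.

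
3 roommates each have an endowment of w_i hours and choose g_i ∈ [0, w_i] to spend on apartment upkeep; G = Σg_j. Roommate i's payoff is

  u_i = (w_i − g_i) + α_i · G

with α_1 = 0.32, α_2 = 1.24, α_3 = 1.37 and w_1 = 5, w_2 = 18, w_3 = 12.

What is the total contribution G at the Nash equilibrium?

∂u_i/∂g_i = α_i − 1, so roommate i contributes w_i if α_i > 1, else 0.
α_i > 1 for i ∈ {2, 3}; NE contributions (0, 18, 12), G = 30.

30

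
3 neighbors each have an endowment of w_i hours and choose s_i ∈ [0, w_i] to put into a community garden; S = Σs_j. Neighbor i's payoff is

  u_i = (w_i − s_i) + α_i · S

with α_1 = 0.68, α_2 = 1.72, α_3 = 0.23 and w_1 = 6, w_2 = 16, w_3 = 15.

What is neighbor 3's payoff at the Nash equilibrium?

18.68

∂u_i/∂s_i = α_i − 1, so neighbor i contributes w_i if α_i > 1, else 0.
α_i > 1 for i ∈ {2}; NE contributions (0, 16, 0), S = 16.
u_3 = (15 − 0) + 0.23·16 = 18.68.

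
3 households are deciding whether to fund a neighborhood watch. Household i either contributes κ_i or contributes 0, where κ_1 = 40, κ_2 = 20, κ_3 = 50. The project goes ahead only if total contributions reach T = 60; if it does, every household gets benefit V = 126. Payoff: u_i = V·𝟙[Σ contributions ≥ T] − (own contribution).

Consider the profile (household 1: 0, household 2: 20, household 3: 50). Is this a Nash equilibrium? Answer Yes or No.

Yes

Total = 70 ≥ 60: provided.
Household 1 (pledges 0, payoff 126): pledging 40 → total 110, payoff 86. No gain.
Household 2 (pledges 20, payoff 106): dropping to 0 → total 50, payoff 0. No gain.
Household 3 (pledges 50, payoff 76): dropping to 0 → total 20, payoff 0. No gain.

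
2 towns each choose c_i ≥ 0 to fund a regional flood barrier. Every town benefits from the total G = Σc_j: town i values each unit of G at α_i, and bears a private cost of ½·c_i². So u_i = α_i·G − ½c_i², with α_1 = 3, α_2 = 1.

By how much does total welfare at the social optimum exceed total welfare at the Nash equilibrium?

5

Town i's FOC: ∂u_i/∂c_i = α_i − c_i = 0, so c_i* = α_i.
NE contributions = (3, 1); G = 4.
W^NE = (Σα)·G − ½Σα_i² = 4² − ½·10 = 11.
Planner sets c_i = Σα_j = 4 for every i, so G^SO = 2·4 = 8.
W^SO = (Σα)·G^SO − ½·2·(Σα)² = (2/2)·4² = 16.
Deadweight loss = W^SO − W^NE = 5.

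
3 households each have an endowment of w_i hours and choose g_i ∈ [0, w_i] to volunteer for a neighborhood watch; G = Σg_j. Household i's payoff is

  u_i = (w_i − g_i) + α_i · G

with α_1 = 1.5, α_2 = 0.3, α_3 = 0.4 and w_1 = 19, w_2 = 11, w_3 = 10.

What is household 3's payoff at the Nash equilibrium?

17.6

∂u_i/∂g_i = α_i − 1, so household i contributes w_i if α_i > 1, else 0.
α_i > 1 for i ∈ {1}; NE contributions (19, 0, 0), G = 19.
u_3 = (10 − 0) + 0.4·19 = 17.6.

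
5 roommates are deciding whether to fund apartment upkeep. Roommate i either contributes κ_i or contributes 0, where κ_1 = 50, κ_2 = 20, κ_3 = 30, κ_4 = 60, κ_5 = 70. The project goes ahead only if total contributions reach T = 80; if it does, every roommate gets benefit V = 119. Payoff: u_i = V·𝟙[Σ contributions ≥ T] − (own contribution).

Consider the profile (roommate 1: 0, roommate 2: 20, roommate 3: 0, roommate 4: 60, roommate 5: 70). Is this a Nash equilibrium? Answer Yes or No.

No

Total = 150 ≥ 80: provided.
Roommate 1 (pledges 0, payoff 119): pledging 50 → total 200, payoff 69. No gain.
Roommate 2 (pledges 20, payoff 99): dropping to 0 → total 130, payoff 119. Profitable deviation.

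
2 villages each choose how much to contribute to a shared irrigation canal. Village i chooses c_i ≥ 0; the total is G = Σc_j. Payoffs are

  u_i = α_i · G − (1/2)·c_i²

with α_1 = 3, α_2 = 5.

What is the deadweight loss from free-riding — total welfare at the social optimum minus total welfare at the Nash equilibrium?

17

Village i's FOC: ∂u_i/∂c_i = α_i − c_i = 0, so c_i* = α_i.
NE contributions = (3, 5); G = 8.
W^NE = (Σα)·G − ½Σα_i² = 8² − ½·34 = 47.
Planner sets c_i = Σα_j = 8 for every i, so G^SO = 2·8 = 16.
W^SO = (Σα)·G^SO − ½·2·(Σα)² = (2/2)·8² = 64.
Deadweight loss = W^SO − W^NE = 17.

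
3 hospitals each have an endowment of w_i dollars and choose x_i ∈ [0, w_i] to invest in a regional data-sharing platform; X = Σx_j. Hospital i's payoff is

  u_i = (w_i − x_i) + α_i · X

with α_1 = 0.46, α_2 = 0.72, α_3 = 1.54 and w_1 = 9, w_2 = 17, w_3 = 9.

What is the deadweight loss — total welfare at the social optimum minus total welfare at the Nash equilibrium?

∂u_i/∂x_i = α_i − 1, so hospital i contributes w_i if α_i > 1, else 0.
α_i > 1 for i ∈ {3}; NE contributions (0, 0, 9), X = 9.
W^NE = Σw_i − X^NE + (Σα_i)·X^NE = 35 + 1.72·9 = 50.48.
Planner: ∂(Σu_j)/∂x_i = Σα_j − 1 = 1.72 > 0, so everyone contributes w_i; X^SO = 35, W^SO = 35 + 1.72·35 = 95.2.
Deadweight loss = 44.72.

44.72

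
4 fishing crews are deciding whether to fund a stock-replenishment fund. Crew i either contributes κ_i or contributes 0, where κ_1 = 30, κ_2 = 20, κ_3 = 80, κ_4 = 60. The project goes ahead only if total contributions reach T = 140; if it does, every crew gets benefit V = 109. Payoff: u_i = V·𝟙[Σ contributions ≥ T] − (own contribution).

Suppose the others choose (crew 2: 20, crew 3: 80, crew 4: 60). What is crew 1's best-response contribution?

0

Others' total = 160 ≥ 140; contributing adds cost 30 for no extra benefit.
Best response: 0.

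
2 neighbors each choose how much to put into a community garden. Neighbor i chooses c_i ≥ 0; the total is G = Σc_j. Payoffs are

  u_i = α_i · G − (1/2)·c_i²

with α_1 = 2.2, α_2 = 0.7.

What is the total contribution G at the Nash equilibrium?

Neighbor i's FOC: ∂u_i/∂c_i = α_i − c_i = 0, so c_i* = α_i.
NE contributions = (2.2, 0.7); G = 2.9.

2.9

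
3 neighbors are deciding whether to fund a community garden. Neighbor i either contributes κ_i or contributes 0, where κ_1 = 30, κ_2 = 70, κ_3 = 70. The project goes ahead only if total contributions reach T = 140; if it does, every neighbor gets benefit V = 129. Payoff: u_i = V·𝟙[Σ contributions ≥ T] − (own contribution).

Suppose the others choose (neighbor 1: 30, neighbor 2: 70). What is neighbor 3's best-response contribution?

Others' total = 100. Contributing 70 brings total to 170 ≥ 140: gain V − κ_3 = 59.
Best response: 70.

70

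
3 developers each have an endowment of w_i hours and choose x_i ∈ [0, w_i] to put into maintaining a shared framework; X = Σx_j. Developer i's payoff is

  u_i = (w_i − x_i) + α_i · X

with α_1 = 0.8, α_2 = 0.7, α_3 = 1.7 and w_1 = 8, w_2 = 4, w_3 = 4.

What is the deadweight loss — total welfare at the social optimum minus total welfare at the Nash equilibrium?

26.4

∂u_i/∂x_i = α_i − 1, so developer i contributes w_i if α_i > 1, else 0.
α_i > 1 for i ∈ {3}; NE contributions (0, 0, 4), X = 4.
W^NE = Σw_i − X^NE + (Σα_i)·X^NE = 16 + 2.2·4 = 24.8.
Planner: ∂(Σu_j)/∂x_i = Σα_j − 1 = 2.2 > 0, so everyone contributes w_i; X^SO = 16, W^SO = 16 + 2.2·16 = 51.2.
Deadweight loss = 26.4.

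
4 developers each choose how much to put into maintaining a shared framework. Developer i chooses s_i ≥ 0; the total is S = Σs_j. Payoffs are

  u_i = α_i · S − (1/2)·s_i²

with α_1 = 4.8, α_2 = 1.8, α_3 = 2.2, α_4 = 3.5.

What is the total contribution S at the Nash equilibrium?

Developer i's FOC: ∂u_i/∂s_i = α_i − s_i = 0, so s_i* = α_i.
NE contributions = (4.8, 1.8, 2.2, 3.5); S = 12.3.

12.3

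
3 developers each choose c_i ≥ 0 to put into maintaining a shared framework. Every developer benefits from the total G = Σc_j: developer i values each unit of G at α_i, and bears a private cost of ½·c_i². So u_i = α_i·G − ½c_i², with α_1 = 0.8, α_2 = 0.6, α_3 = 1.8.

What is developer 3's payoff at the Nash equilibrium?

4.14

Developer i's FOC: ∂u_i/∂c_i = α_i − c_i = 0, so c_i* = α_i.
NE contributions = (0.8, 0.6, 1.8); G = 3.2.
u_3 = α_3·G − ½·(c_3)² = 1.8·3.2 − ½·1.8² = 4.14.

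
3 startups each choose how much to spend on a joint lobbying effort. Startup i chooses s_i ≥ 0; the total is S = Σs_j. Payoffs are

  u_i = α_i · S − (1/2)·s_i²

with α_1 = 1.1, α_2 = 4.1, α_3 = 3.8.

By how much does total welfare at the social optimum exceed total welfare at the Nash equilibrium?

56.73

Startup i's FOC: ∂u_i/∂s_i = α_i − s_i = 0, so s_i* = α_i.
NE contributions = (1.1, 4.1, 3.8); S = 9.
W^NE = (Σα)·S − ½Σα_i² = 9² − ½·32.46 = 64.77.
Planner sets s_i = Σα_j = 9 for every i, so S^SO = 3·9 = 27.
W^SO = (Σα)·S^SO − ½·3·(Σα)² = (3/2)·9² = 121.5.
Deadweight loss = W^SO − W^NE = 56.73.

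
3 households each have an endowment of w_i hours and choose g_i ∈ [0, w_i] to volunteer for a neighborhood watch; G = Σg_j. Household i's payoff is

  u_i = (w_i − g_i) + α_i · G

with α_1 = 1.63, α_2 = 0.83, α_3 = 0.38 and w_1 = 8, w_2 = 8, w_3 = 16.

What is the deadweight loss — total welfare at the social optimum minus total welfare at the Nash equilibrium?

∂u_i/∂g_i = α_i − 1, so household i contributes w_i if α_i > 1, else 0.
α_i > 1 for i ∈ {1}; NE contributions (8, 0, 0), G = 8.
W^NE = Σw_i − G^NE + (Σα_i)·G^NE = 32 + 1.84·8 = 46.72.
Planner: ∂(Σu_j)/∂g_i = Σα_j − 1 = 1.84 > 0, so everyone contributes w_i; G^SO = 32, W^SO = 32 + 1.84·32 = 90.88.
Deadweight loss = 44.16.

44.16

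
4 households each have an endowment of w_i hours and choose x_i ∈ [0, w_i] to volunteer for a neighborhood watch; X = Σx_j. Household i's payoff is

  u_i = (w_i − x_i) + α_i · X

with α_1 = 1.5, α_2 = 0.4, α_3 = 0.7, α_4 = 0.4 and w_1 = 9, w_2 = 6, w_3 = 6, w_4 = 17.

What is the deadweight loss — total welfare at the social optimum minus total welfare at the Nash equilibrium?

∂u_i/∂x_i = α_i − 1, so household i contributes w_i if α_i > 1, else 0.
α_i > 1 for i ∈ {1}; NE contributions (9, 0, 0, 0), X = 9.
W^NE = Σw_i − X^NE + (Σα_i)·X^NE = 38 + 2·9 = 56.
Planner: ∂(Σu_j)/∂x_i = Σα_j − 1 = 2 > 0, so everyone contributes w_i; X^SO = 38, W^SO = 38 + 2·38 = 114.
Deadweight loss = 58.

58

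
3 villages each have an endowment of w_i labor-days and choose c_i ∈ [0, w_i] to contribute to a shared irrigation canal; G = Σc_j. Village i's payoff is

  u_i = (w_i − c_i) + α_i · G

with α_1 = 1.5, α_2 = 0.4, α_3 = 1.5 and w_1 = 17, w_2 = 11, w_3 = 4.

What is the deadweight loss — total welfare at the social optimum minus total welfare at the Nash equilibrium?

26.4

∂u_i/∂c_i = α_i − 1, so village i contributes w_i if α_i > 1, else 0.
α_i > 1 for i ∈ {1, 3}; NE contributions (17, 0, 4), G = 21.
W^NE = Σw_i − G^NE + (Σα_i)·G^NE = 32 + 2.4·21 = 82.4.
Planner: ∂(Σu_j)/∂c_i = Σα_j − 1 = 2.4 > 0, so everyone contributes w_i; G^SO = 32, W^SO = 32 + 2.4·32 = 108.8.
Deadweight loss = 26.4.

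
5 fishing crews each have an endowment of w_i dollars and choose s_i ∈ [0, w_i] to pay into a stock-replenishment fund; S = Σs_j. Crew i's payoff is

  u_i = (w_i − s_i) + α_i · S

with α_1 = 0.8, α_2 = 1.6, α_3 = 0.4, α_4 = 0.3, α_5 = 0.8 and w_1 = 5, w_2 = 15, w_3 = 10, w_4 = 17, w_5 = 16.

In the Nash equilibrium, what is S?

15

∂u_i/∂s_i = α_i − 1, so crew i contributes w_i if α_i > 1, else 0.
α_i > 1 for i ∈ {2}; NE contributions (0, 15, 0, 0, 0), S = 15.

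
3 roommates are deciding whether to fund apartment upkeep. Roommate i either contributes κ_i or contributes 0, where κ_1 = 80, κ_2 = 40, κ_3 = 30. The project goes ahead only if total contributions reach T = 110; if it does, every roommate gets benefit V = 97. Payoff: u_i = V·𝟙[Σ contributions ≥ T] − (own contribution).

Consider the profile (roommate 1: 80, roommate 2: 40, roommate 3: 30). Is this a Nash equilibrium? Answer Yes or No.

Total = 150 ≥ 110: provided.
Roommate 1 (pledges 80, payoff 17): dropping to 0 → total 70, payoff 0. No gain.
Roommate 2 (pledges 40, payoff 57): dropping to 0 → total 110, payoff 97. Profitable deviation.

No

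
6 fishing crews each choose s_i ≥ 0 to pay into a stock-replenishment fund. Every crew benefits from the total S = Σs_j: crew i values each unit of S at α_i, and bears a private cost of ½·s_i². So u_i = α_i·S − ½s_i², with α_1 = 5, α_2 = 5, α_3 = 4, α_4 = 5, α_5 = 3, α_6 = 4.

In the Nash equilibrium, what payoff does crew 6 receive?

Crew i's FOC: ∂u_i/∂s_i = α_i − s_i = 0, so s_i* = α_i.
NE contributions = (5, 5, 4, 5, 3, 4); S = 26.
u_6 = α_6·S − ½·(s_6)² = 4·26 − ½·4² = 96.

96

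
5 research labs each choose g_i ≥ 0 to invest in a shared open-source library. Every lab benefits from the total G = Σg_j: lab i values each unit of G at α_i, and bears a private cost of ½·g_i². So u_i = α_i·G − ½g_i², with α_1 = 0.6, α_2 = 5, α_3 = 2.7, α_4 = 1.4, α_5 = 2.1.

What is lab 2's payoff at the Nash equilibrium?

Lab i's FOC: ∂u_i/∂g_i = α_i − g_i = 0, so g_i* = α_i.
NE contributions = (0.6, 5, 2.7, 1.4, 2.1); G = 11.8.
u_2 = α_2·G − ½·(g_2)² = 5·11.8 − ½·5² = 46.5.

46.5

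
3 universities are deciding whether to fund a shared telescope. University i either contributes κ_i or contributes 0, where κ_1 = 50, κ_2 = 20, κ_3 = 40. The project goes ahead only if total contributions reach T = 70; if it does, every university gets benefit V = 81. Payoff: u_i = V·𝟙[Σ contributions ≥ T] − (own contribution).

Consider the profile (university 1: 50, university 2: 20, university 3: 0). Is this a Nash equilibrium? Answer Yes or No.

Yes

Total = 70 ≥ 70: provided.
University 1 (pledges 50, payoff 31): dropping to 0 → total 20, payoff 0. No gain.
University 2 (pledges 20, payoff 61): dropping to 0 → total 50, payoff 0. No gain.
University 3 (pledges 0, payoff 81): pledging 40 → total 110, payoff 41. No gain.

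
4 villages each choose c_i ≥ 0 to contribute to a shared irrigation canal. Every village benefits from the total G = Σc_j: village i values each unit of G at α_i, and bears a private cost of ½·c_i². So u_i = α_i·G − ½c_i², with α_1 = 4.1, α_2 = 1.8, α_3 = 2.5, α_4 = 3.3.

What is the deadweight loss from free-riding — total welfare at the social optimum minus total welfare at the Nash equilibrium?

155.485

Village i's FOC: ∂u_i/∂c_i = α_i − c_i = 0, so c_i* = α_i.
NE contributions = (4.1, 1.8, 2.5, 3.3); G = 11.7.
W^NE = (Σα)·G − ½Σα_i² = 11.7² − ½·37.19 = 118.295.
Planner sets c_i = Σα_j = 11.7 for every i, so G^SO = 4·11.7 = 46.8.
W^SO = (Σα)·G^SO − ½·4·(Σα)² = (4/2)·11.7² = 273.78.
Deadweight loss = W^SO − W^NE = 155.485.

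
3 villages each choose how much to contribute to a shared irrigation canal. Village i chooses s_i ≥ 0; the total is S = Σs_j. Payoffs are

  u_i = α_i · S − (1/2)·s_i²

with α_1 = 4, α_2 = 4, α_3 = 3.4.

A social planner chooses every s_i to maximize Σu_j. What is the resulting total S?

34.2

Planner FOC: ∂(Σu_j)/∂s_i = (Σα_j) − s_i = 0, so s_i^SO = Σα_j = 11.4 for every i; S^SO = 34.2.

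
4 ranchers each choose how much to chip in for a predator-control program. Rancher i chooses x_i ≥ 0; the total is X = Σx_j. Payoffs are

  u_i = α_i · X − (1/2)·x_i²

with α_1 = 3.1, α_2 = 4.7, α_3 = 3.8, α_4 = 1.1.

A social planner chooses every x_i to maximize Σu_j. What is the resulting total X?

Planner FOC: ∂(Σu_j)/∂x_i = (Σα_j) − x_i = 0, so x_i^SO = Σα_j = 12.7 for every i; X^SO = 50.8.

50.8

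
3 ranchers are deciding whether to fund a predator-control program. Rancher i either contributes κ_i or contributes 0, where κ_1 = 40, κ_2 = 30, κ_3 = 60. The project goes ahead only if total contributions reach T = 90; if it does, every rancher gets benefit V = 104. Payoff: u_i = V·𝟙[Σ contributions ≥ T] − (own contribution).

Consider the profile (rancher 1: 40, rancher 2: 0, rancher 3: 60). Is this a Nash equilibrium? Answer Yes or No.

Total = 100 ≥ 90: provided.
Rancher 1 (pledges 40, payoff 64): dropping to 0 → total 60, payoff 0. No gain.
Rancher 2 (pledges 0, payoff 104): pledging 30 → total 130, payoff 74. No gain.
Rancher 3 (pledges 60, payoff 44): dropping to 0 → total 40, payoff 0. No gain.

Yes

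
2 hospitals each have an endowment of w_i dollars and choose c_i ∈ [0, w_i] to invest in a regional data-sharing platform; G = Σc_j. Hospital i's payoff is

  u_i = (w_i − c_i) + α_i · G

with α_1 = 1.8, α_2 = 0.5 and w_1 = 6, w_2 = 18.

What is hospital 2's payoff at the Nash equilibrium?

21

∂u_i/∂c_i = α_i − 1, so hospital i contributes w_i if α_i > 1, else 0.
α_i > 1 for i ∈ {1}; NE contributions (6, 0), G = 6.
u_2 = (18 − 0) + 0.5·6 = 21.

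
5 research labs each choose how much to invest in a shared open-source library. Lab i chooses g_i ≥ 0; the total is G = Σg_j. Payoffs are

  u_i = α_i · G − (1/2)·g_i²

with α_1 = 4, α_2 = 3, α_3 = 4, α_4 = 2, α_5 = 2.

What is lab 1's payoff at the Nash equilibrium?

Lab i's FOC: ∂u_i/∂g_i = α_i − g_i = 0, so g_i* = α_i.
NE contributions = (4, 3, 4, 2, 2); G = 15.
u_1 = α_1·G − ½·(g_1)² = 4·15 − ½·4² = 52.

52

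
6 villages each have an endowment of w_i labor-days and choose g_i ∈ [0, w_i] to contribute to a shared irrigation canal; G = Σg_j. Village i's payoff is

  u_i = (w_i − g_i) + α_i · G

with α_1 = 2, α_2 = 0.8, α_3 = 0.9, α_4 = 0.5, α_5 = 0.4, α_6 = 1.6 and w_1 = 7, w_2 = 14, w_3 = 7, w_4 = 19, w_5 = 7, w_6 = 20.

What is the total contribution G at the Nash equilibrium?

27

∂u_i/∂g_i = α_i − 1, so village i contributes w_i if α_i > 1, else 0.
α_i > 1 for i ∈ {1, 6}; NE contributions (7, 0, 0, 0, 0, 20), G = 27.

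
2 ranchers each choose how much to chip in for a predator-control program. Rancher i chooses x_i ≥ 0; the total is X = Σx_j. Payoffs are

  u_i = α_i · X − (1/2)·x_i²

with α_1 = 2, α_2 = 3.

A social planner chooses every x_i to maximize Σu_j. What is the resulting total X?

Planner FOC: ∂(Σu_j)/∂x_i = (Σα_j) − x_i = 0, so x_i^SO = Σα_j = 5 for every i; X^SO = 10.

10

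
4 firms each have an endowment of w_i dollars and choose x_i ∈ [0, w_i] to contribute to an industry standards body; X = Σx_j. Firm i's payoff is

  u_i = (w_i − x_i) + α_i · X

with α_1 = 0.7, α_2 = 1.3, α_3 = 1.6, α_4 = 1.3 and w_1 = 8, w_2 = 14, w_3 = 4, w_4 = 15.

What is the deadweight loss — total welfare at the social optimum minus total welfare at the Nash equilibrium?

31.2

∂u_i/∂x_i = α_i − 1, so firm i contributes w_i if α_i > 1, else 0.
α_i > 1 for i ∈ {2, 3, 4}; NE contributions (0, 14, 4, 15), X = 33.
W^NE = Σw_i − X^NE + (Σα_i)·X^NE = 41 + 3.9·33 = 169.7.
Planner: ∂(Σu_j)/∂x_i = Σα_j − 1 = 3.9 > 0, so everyone contributes w_i; X^SO = 41, W^SO = 41 + 3.9·41 = 200.9.
Deadweight loss = 31.2.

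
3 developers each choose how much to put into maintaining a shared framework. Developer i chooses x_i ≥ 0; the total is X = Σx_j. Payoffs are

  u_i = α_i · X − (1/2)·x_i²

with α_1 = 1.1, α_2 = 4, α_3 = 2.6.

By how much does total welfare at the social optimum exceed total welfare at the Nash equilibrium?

41.63

Developer i's FOC: ∂u_i/∂x_i = α_i − x_i = 0, so x_i* = α_i.
NE contributions = (1.1, 4, 2.6); X = 7.7.
W^NE = (Σα)·X − ½Σα_i² = 7.7² − ½·23.97 = 47.305.
Planner sets x_i = Σα_j = 7.7 for every i, so X^SO = 3·7.7 = 23.1.
W^SO = (Σα)·X^SO − ½·3·(Σα)² = (3/2)·7.7² = 88.935.
Deadweight loss = W^SO − W^NE = 41.63.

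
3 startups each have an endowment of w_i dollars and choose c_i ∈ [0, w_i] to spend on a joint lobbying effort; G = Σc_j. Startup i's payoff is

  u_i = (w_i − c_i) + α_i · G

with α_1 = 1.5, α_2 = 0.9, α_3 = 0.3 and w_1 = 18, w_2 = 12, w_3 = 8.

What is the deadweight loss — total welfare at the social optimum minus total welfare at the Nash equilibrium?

34

∂u_i/∂c_i = α_i − 1, so startup i contributes w_i if α_i > 1, else 0.
α_i > 1 for i ∈ {1}; NE contributions (18, 0, 0), G = 18.
W^NE = Σw_i − G^NE + (Σα_i)·G^NE = 38 + 1.7·18 = 68.6.
Planner: ∂(Σu_j)/∂c_i = Σα_j − 1 = 1.7 > 0, so everyone contributes w_i; G^SO = 38, W^SO = 38 + 1.7·38 = 102.6.
Deadweight loss = 34.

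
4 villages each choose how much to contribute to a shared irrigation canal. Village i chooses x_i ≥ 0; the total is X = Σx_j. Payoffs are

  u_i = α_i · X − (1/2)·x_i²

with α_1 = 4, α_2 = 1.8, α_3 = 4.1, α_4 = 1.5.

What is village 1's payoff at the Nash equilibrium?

37.6

Village i's FOC: ∂u_i/∂x_i = α_i − x_i = 0, so x_i* = α_i.
NE contributions = (4, 1.8, 4.1, 1.5); X = 11.4.
u_1 = α_1·X − ½·(x_1)² = 4·11.4 − ½·4² = 37.6.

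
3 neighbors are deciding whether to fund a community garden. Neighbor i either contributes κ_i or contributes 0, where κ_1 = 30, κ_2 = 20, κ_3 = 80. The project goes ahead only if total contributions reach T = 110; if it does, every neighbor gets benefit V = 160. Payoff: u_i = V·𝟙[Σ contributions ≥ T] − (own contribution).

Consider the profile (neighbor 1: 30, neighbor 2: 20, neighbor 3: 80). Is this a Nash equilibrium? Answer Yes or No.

Total = 130 ≥ 110: provided.
Neighbor 1 (pledges 30, payoff 130): dropping to 0 → total 100, payoff 0. No gain.
Neighbor 2 (pledges 20, payoff 140): dropping to 0 → total 110, payoff 160. Profitable deviation.

No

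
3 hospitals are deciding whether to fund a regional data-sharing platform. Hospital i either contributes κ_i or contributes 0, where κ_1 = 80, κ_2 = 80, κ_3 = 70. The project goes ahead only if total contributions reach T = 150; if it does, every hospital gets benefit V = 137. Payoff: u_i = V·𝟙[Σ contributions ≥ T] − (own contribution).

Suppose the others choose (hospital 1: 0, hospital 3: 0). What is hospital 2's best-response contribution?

Others' total = 0. Even contributing 80 gives 80 < 150: no benefit either way.
Best response: 0.

0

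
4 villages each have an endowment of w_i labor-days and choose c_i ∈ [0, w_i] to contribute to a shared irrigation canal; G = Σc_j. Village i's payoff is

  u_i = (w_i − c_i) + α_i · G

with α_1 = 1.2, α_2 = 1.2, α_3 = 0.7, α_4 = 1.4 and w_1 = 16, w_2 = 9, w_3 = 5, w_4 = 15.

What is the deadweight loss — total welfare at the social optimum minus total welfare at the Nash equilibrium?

∂u_i/∂c_i = α_i − 1, so village i contributes w_i if α_i > 1, else 0.
α_i > 1 for i ∈ {1, 2, 4}; NE contributions (16, 9, 0, 15), G = 40.
W^NE = Σw_i − G^NE + (Σα_i)·G^NE = 45 + 3.5·40 = 185.
Planner: ∂(Σu_j)/∂c_i = Σα_j − 1 = 3.5 > 0, so everyone contributes w_i; G^SO = 45, W^SO = 45 + 3.5·45 = 202.5.
Deadweight loss = 17.5.

17.5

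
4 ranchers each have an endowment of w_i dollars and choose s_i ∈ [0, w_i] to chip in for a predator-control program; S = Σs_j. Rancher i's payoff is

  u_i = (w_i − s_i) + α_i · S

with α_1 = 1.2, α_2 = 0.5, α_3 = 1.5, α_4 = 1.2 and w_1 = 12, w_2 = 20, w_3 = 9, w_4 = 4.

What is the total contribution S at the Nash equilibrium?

∂u_i/∂s_i = α_i − 1, so rancher i contributes w_i if α_i > 1, else 0.
α_i > 1 for i ∈ {1, 3, 4}; NE contributions (12, 0, 9, 4), S = 25.

25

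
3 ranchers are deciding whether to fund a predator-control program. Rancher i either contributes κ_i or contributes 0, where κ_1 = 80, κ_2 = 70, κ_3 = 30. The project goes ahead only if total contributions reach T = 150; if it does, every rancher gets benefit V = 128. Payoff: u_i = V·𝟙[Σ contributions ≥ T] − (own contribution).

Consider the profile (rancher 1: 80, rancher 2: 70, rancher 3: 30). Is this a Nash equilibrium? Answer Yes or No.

Total = 180 ≥ 150: provided.
Rancher 1 (pledges 80, payoff 48): dropping to 0 → total 100, payoff 0. No gain.
Rancher 2 (pledges 70, payoff 58): dropping to 0 → total 110, payoff 0. No gain.
Rancher 3 (pledges 30, payoff 98): dropping to 0 → total 150, payoff 128. Profitable deviation.

No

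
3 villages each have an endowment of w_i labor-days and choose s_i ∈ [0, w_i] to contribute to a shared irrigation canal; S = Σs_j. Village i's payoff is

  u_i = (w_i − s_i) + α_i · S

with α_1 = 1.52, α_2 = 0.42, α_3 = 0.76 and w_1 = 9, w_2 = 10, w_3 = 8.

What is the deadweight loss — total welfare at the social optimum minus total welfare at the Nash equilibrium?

∂u_i/∂s_i = α_i − 1, so village i contributes w_i if α_i > 1, else 0.
α_i > 1 for i ∈ {1}; NE contributions (9, 0, 0), S = 9.
W^NE = Σw_i − S^NE + (Σα_i)·S^NE = 27 + 1.7·9 = 42.3.
Planner: ∂(Σu_j)/∂s_i = Σα_j − 1 = 1.7 > 0, so everyone contributes w_i; S^SO = 27, W^SO = 27 + 1.7·27 = 72.9.
Deadweight loss = 30.6.

30.6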